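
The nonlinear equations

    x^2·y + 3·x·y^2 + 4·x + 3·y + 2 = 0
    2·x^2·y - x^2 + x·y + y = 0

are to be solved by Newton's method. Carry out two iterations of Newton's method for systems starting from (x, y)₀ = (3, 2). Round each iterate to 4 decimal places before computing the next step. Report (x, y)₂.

(0.0844, 0.5523)

At (3, 2): F = (74.0000, 35.0000).
Jacobian J = [[2·x·y + 3·y^2 + 4, x^2 + 6·x·y + 3], [4·x·y - 2·x + y, 2·x^2 + x + 1]].
At the point, J = [[28.0000, 48.0000], [20.0000, 22.0000]] (det J = -344.0000).
Solving J·Δ = −F gives Δ = (-0.1512, -1.4535).
Then the next iterate is (x, y)₁ = (2.8488, 0.5465).
Round to (2.8488, 0.5465) and repeat: F = (22.022396, 2.858126), J = [[8.009725, 20.456877], [1.076377, 20.080123]].
Δ = (-2.7644, 0.0058), so (x, y)₂ = (0.0844, 0.5523).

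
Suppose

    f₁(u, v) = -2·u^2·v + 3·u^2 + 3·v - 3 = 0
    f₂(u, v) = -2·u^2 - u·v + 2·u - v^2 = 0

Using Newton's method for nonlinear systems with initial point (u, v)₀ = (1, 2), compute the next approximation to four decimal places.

(1.2857, 0.5714)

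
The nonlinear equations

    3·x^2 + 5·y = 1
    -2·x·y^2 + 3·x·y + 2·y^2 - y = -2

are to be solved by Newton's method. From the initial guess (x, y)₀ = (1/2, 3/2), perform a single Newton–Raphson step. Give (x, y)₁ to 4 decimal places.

(0.4643, 0.0714)

At (1/2, 3/2): F = (7.2500, 5.0000).
Jacobian J = [[6·x, 5], [-2·y^2 + 3·y, -4·x·y + 3·x + 4·y - 1]].
At the point, J = [[3.0000, 5.0000], [0.0000, 3.5000]] (det J = 10.5000).
Solving J·Δ = −F gives Δ = (-0.0357, -1.4286).
Then the next iterate is (x, y)₁ = (0.4643, 0.0714).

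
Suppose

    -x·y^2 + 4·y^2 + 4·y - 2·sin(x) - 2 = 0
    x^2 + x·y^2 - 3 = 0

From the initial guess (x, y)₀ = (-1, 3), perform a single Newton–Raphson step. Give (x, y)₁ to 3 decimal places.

At (-1, 3): F = (56.68294, -11.000).
Jacobian J = [[-y^2 - 2·cos(x), -2·x·y + 8·y + 4], [2·x + y^2, 2·x·y]].
At the point, J = [[-10.08060, 34.000], [7.000, -6.000]] (det J = -177.51637).
Solving J·Δ = −F gives Δ = (0.191, -1.611).
Then the next iterate is (x, y)₁ = (-0.809, 1.389).

(-0.809, 1.389)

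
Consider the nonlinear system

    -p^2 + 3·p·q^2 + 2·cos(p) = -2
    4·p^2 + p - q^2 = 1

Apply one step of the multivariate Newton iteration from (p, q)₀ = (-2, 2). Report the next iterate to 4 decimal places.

At (-2, 2): F = (-26.832294, 9.0000).
Jacobian J = [[-2·p + 3·q^2 - 2·sin(p), 6·p·q], [8·p + 1, -2·q]].
At the point, J = [[17.818595, -24.0000], [-15.0000, -4.0000]] (det J = -431.274379).
Solving J·Δ = −F gives Δ = (0.7497, -0.5614).
Then the next iterate is (p, q)₁ = (-1.2503, 1.4386).

(-1.2503, 1.4386)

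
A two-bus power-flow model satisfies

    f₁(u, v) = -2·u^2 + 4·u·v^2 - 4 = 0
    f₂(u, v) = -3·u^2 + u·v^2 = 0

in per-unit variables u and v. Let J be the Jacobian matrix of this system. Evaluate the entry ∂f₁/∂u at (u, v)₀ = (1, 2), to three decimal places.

12.000

∂f₁/∂u = -4·u + 4·v^2.
At (1, 2) this is 12.000.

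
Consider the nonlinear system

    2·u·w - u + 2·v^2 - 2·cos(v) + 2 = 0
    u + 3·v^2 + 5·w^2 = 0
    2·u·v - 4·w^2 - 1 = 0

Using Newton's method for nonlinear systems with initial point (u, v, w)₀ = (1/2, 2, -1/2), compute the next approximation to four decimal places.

(0.4867, 0.9683, -0.2288)

At (1/2, 2, -1/2): F = (9.832294, 13.7500, 0.0000).
Jacobian J = [[2·w - 1, 4·v + 2·sin(v), 2·u], [1, 6·v, 10·w], [2·v, 2·u, -8·w]].
At the point, J = [[-2.0000, 9.818595, 1.0000], [1.0000, 12.0000, -5.0000], [4.0000, 1.0000, 4.0000]] (det J = -388.646276).
Solving J·Δ = −F gives Δ = (-0.0133, -1.0317, 0.2712).
Then the next iterate is (u, v, w)₁ = (0.4867, 0.9683, -0.2288).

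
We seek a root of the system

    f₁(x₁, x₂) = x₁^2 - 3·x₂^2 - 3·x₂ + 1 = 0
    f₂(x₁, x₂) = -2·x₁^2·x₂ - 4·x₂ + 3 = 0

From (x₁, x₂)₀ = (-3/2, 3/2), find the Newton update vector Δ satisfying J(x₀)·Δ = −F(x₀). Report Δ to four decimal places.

At (-3/2, 3/2): F = (-8.0000, -9.7500).
Jacobian J = [[2·x₁, -6·x₂ - 3], [-4·x₁·x₂, -2·x₁^2 - 4]].
At the point, J = [[-3.0000, -12.0000], [9.0000, -8.5000]] (det J = 133.5000).
Solving J·Δ = −F gives Δ = (0.3670, -0.7584).

(0.3670, -0.7584)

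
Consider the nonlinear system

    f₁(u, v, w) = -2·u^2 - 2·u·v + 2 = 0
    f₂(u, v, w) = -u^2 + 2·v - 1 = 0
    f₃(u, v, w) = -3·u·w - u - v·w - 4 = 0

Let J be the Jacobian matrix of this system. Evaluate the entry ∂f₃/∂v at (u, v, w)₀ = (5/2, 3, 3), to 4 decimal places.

-3.0000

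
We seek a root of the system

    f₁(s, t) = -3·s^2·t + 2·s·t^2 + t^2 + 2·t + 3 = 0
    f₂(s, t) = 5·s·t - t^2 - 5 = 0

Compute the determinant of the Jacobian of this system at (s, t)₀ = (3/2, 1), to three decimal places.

-54.750

J = [[-6·s·t + 2·t^2, -3·s^2 + 4·s·t + 2·t + 2], [5·t, 5·s - 2·t]].
At the point, J = [[-7.000, 3.250], [5.000, 5.500]].
det J = -54.750.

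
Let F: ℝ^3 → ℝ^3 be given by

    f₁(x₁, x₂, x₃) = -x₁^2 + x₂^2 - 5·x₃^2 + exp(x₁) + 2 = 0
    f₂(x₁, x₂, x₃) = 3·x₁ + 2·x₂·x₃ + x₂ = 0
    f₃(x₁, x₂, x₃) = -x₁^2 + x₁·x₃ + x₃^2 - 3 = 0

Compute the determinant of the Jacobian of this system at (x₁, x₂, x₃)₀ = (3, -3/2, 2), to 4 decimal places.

119.9938

J = [[-2·x₁ + exp(x₁), 2·x₂, -10·x₃], [3, 2·x₃ + 1, 2·x₂], [-2·x₁ + x₃, 0, x₁ + 2·x₃]].
At the point, J = [[14.085537, -3.0000, -20.0000], [3.0000, 5.0000, -3.0000], [-4.0000, 0.0000, 7.0000]].
det J = 119.9938.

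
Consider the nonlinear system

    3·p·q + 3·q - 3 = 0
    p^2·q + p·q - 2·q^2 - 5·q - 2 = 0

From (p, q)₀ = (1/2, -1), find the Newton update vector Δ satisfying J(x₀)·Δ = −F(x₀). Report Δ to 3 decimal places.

(-0.077, 1.615)

At (1/2, -1): F = (-7.500, 0.250).
Jacobian J = [[3·q, 3·p + 3], [2·p·q + q, p^2 + p - 4·q - 5]].
At the point, J = [[-3.000, 4.500], [-2.000, -0.250]] (det J = 9.750).
Solving J·Δ = −F gives Δ = (-0.077, 1.615).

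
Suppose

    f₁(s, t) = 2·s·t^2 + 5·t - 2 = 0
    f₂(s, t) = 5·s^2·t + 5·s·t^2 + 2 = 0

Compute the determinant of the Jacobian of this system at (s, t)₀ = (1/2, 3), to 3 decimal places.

J = [[2·t^2, 4·s·t + 5], [10·s·t + 5·t^2, 5·s^2 + 10·s·t]].
At the point, J = [[18.000, 11.000], [60.000, 16.250]].
det J = -367.500.

-367.500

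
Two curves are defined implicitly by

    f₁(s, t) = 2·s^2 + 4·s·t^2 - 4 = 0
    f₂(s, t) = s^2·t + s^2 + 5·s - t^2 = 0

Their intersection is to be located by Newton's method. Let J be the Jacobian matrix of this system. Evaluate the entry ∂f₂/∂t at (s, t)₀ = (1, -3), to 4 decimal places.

∂f₂/∂t = s^2 - 2·t.
At (1, -3) this is 7.0000.

7.0000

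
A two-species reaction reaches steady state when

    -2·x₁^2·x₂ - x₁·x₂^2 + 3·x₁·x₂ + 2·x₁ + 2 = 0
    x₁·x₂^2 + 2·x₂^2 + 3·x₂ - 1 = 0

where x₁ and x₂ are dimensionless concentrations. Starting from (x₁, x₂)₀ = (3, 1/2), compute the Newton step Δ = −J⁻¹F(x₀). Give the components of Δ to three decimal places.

At (3, 1/2): F = (2.750, 1.750).
Jacobian J = [[-4·x₁·x₂ - x₂^2 + 3·x₂ + 2, -2·x₁^2 - 2·x₁·x₂ + 3·x₁], [x₂^2, 2·x₁·x₂ + 4·x₂ + 3]].
At the point, J = [[-2.750, -12.000], [0.250, 8.000]] (det J = -19.000).
Solving J·Δ = −F gives Δ = (2.263, -0.289).

(2.263, -0.289)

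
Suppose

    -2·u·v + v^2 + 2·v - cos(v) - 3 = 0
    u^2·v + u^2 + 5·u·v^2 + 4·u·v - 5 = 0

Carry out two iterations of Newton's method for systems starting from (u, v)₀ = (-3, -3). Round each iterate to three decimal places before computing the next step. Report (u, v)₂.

At (-3, -3): F = (-17.01001, -122.000).
Jacobian J = [[-2·v, -2·u + 2·v + sin(v) + 2], [2·u·v + 2·u + 5·v^2 + 4·v, u^2 + 10·u·v + 4·u]].
At the point, J = [[6.000, 1.85888], [45.000, 87.000]] (det J = 438.35040).
Solving J·Δ = −F gives Δ = (2.859, -0.076).
Then the next iterate is (u, v)₁ = (-0.141, -3.076).
Round to (-0.141, -3.076) and repeat: F = (0.44019, -9.97696), J = [[6.152, -3.93555], [35.59031, 3.79304]].
Δ = (0.230, 0.472), so (u, v)₂ = (0.089, -2.604).

(0.089, -2.604)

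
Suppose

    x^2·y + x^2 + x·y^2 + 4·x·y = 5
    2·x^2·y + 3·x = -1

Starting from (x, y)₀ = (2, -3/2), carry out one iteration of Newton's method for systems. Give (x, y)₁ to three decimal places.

(12.750, 11.219)

At (2, -3/2): F = (-14.500, -5.000).
Jacobian J = [[2·x·y + 2·x + y^2 + 4·y, x^2 + 2·x·y + 4·x], [4·x·y + 3, 2·x^2]].
At the point, J = [[-5.750, 6.000], [-9.000, 8.000]] (det J = 8.000).
Solving J·Δ = −F gives Δ = (10.750, 12.719).
Then the next iterate is (x, y)₁ = (12.750, 11.219).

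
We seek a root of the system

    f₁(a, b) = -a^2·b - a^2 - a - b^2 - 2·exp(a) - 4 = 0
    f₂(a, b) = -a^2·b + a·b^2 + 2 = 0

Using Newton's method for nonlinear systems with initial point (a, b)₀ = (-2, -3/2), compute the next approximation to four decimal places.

At (-2, -3/2): F = (-2.520671, 3.5000).
Jacobian J = [[-2·a·b - 2·a - 2·exp(a) - 1, -a^2 - 2·b], [-2·a·b + b^2, -a^2 + 2·a·b]].
At the point, J = [[-3.270671, -1.0000], [-3.7500, 2.0000]] (det J = -10.291341).
Solving J·Δ = −F gives Δ = (-0.1498, -2.0308).
Then the next iterate is (a, b)₁ = (-2.1498, -3.5308).

(-2.1498, -3.5308)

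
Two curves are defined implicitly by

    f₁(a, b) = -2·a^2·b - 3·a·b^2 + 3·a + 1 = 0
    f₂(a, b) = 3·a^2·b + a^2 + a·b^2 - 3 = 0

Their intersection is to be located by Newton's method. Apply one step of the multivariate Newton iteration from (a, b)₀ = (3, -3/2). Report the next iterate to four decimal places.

At (3, -3/2): F = (16.7500, -27.7500).
Jacobian J = [[-4·a·b - 3·b^2 + 3, -2·a^2 - 6·a·b], [6·a·b + 2·a + b^2, 3·a^2 + 2·a·b]].
At the point, J = [[14.2500, 9.0000], [-18.7500, 18.0000]] (det J = 425.2500).
Solving J·Δ = −F gives Δ = (-1.2963, 0.1914).
Then the next iterate is (a, b)₁ = (1.7037, -1.3086).

(1.7037, -1.3086)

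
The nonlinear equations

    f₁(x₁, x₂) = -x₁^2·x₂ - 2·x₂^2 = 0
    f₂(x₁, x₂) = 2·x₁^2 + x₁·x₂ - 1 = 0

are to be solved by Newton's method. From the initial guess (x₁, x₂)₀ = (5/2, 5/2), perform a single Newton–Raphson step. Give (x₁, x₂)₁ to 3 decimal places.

At (5/2, 5/2): F = (-28.125, 17.750).
Jacobian J = [[-2·x₁·x₂, -x₁^2 - 4·x₂], [4·x₁ + x₂, x₁]].
At the point, J = [[-12.500, -16.250], [12.500, 2.500]] (det J = 171.875).
Solving J·Δ = −F gives Δ = (-1.269, -0.755).
Then the next iterate is (x₁, x₂)₁ = (1.231, 1.745).

(1.231, 1.745)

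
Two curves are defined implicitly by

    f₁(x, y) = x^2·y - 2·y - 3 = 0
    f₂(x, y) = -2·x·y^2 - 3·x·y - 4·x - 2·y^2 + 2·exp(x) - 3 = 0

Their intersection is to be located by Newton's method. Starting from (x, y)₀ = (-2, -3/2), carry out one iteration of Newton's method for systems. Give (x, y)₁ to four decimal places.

(-1.7933, 0.8800)

At (-2, -3/2): F = (-6.0000, 0.770671).
Jacobian J = [[2·x·y, x^2 - 2], [-2·y^2 - 3·y + 2·exp(x) - 4, -4·x·y - 3·x - 4·y]].
At the point, J = [[6.0000, 2.0000], [-3.729329, 0.0000]] (det J = 7.458659).
Solving J·Δ = −F gives Δ = (0.2067, 2.3800).
Then the next iterate is (x, y)₁ = (-1.7933, 0.8800).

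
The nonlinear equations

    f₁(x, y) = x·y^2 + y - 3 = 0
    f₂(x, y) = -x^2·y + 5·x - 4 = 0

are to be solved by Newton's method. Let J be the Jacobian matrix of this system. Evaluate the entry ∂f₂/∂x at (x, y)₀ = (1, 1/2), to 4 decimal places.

4.0000

∂f₂/∂x = -2·x·y + 5.
At (1, 1/2) this is 4.0000.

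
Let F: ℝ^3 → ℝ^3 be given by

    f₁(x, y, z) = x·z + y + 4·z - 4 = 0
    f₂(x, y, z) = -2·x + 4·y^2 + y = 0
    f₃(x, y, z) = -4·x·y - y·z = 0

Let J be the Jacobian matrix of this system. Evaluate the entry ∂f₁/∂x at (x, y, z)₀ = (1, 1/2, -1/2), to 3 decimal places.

∂f₁/∂x = z.
At (1, 1/2, -1/2) this is -0.500.

-0.500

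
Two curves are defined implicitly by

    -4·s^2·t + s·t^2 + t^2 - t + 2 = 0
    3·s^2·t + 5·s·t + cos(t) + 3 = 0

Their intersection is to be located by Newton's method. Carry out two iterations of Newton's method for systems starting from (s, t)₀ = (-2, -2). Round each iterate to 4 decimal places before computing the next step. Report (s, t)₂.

(-2.2691, 0.8582)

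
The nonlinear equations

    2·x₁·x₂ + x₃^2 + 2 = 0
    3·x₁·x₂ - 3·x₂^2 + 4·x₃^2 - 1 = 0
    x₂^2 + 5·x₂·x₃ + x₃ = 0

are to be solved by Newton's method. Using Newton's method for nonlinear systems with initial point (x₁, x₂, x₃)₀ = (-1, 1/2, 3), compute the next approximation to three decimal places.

(-4.217, 0.104, 1.738)

At (-1, 1/2, 3): F = (10.000, 32.750, 10.750).
Jacobian J = [[2·x₂, 2·x₁, 2·x₃], [3·x₂, 3·x₁ - 6·x₂, 8·x₃], [0, 2·x₂ + 5·x₃, 5·x₂ + 1]].
At the point, J = [[1.000, -2.000, 6.000], [1.500, -6.000, 24.000], [0.000, 16.000, 3.500]] (det J = -250.500).
Solving J·Δ = −F gives Δ = (-3.217, -0.396, -1.262).
Then the next iterate is (x₁, x₂, x₃)₁ = (-4.217, 0.104, 1.738).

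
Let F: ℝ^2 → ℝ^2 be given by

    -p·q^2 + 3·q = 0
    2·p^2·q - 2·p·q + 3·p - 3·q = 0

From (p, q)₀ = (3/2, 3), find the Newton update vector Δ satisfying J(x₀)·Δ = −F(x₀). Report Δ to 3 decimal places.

At (3/2, 3): F = (-4.500, 0.000).
Jacobian J = [[-q^2, -2·p·q + 3], [4·p·q - 2·q + 3, 2·p^2 - 2·p - 3]].
At the point, J = [[-9.000, -6.000], [15.000, -1.500]] (det J = 103.500).
Solving J·Δ = −F gives Δ = (-0.065, -0.652).

(-0.065, -0.652)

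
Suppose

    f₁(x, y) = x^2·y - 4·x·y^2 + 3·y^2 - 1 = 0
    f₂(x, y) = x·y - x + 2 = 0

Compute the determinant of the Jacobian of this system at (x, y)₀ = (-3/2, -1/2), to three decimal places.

J = [[2·x·y - 4·y^2, x^2 - 8·x·y + 6·y], [y - 1, x]].
At the point, J = [[0.500, -6.750], [-1.500, -1.500]].
det J = -10.875.

-10.875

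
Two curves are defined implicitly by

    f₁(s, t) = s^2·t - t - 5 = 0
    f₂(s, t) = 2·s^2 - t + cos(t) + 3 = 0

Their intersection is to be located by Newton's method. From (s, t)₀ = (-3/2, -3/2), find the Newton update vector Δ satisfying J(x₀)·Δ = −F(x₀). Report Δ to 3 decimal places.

At (-3/2, -3/2): F = (-6.875, 9.07074).
Jacobian J = [[2·s·t, s^2 - 1], [4·s, -sin(t) - 1]].
At the point, J = [[4.500, 1.250], [-6.000, -0.00251]] (det J = 7.48873).
Solving J·Δ = −F gives Δ = (1.512, 0.058).

(1.512, 0.058)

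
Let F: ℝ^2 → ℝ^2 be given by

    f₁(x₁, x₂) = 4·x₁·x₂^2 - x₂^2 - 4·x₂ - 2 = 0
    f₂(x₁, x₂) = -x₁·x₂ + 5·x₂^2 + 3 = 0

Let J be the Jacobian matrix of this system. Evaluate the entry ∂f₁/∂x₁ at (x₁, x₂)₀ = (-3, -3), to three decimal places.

∂f₁/∂x₁ = 4·x₂^2.
At (-3, -3) this is 36.000.

36.000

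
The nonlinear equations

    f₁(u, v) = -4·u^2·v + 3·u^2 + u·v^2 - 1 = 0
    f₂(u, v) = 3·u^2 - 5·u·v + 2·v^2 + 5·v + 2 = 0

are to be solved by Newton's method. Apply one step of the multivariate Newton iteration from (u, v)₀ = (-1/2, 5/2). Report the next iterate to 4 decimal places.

(-0.5911, 0.4764)

At (-1/2, 5/2): F = (-5.8750, 34.0000).
Jacobian J = [[-8·u·v + 6·u + v^2, -4·u^2 + 2·u·v], [6·u - 5·v, -5·u + 4·v + 5]].
At the point, J = [[13.2500, -3.5000], [-15.5000, 17.5000]] (det J = 177.6250).
Solving J·Δ = −F gives Δ = (-0.0911, -2.0236).
Then the next iterate is (u, v)₁ = (-0.5911, 0.4764).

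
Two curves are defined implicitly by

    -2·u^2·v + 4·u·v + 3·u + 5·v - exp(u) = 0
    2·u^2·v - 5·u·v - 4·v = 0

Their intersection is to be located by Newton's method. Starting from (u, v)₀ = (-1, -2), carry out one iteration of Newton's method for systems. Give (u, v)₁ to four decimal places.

(-1.4571, 2.7426)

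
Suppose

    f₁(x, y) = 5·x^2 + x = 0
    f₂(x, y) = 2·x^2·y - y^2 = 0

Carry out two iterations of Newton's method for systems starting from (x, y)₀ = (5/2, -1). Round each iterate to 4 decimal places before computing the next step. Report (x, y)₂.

At (5/2, -1): F = (33.7500, -13.5000).
Jacobian J = [[10·x + 1, 0], [4·x·y, 2·x^2 - 2·y]].
At the point, J = [[26.0000, 0.0000], [-10.0000, 14.5000]] (det J = 377.0000).
Solving J·Δ = −F gives Δ = (-1.2981, 0.0358).
Then the next iterate is (x, y)₁ = (1.2019, -0.9642).
Round to (1.2019, -0.9642) and repeat: F = (8.424718, -3.715378), J = [[13.0190, 0.0000], [-4.635488, 4.817527]].
Δ = (-0.6471, 0.1486), so (x, y)₂ = (0.5548, -0.8156).

(0.5548, -0.8156)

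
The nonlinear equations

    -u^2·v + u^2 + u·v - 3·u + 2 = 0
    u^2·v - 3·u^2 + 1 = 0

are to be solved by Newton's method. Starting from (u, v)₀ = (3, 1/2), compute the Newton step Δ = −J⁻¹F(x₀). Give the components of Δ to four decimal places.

(-1.6140, -0.3012)

At (3, 1/2): F = (-1.0000, -21.5000).
Jacobian J = [[-2·u·v + 2·u + v - 3, -u^2 + u], [2·u·v - 6·u, u^2]].
At the point, J = [[0.5000, -6.0000], [-15.0000, 9.0000]] (det J = -85.5000).
Solving J·Δ = −F gives Δ = (-1.6140, -0.3012).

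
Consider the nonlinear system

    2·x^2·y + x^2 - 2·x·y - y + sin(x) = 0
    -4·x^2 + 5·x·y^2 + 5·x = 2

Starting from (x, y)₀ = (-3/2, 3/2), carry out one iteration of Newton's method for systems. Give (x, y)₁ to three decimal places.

(-1.384, 0.073)

At (-3/2, 3/2): F = (11.00251, -35.375).
Jacobian J = [[4·x·y + 2·x - 2·y + cos(x), 2·x^2 - 2·x - 1], [-8·x + 5·y^2 + 5, 10·x·y]].
At the point, J = [[-14.92926, 6.500], [28.250, -22.500]] (det J = 152.28341).
Solving J·Δ = −F gives Δ = (0.116, -1.427).
Then the next iterate is (x, y)₁ = (-1.384, 0.073).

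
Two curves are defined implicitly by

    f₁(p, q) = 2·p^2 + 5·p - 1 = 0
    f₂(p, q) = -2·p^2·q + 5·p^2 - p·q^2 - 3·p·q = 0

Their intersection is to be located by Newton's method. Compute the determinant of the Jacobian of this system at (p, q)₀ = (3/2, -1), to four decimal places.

J = [[4·p + 5, 0], [-4·p·q + 10·p - q^2 - 3·q, -2·p^2 - 2·p·q - 3·p]].
At the point, J = [[11.0000, 0.0000], [23.0000, -6.0000]].
det J = -66.0000.

-66.0000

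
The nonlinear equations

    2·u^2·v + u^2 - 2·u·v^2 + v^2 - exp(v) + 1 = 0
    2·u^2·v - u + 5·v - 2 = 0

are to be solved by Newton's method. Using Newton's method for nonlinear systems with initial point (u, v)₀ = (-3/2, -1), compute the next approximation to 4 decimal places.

At (-3/2, -1): F = (2.382121, -10.0000).
Jacobian J = [[4·u·v + 2·u - 2·v^2, 2·u^2 - 4·u·v + 2·v - exp(v)], [4·u·v - 1, 2·u^2 + 5]].
At the point, J = [[1.0000, -3.867879], [5.0000, 9.5000]] (det J = 28.839397).
Solving J·Δ = −F gives Δ = (0.5565, 0.7597).
Then the next iterate is (u, v)₁ = (-0.9435, -0.2403).

(-0.9435, -0.2403)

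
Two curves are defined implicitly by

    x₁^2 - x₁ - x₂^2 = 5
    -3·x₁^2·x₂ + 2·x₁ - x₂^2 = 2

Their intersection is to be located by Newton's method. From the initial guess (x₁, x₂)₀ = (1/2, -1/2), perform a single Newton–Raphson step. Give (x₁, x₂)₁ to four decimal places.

(0.3571, 5.0000)

At (1/2, -1/2): F = (-5.5000, -0.8750).
Jacobian J = [[2·x₁ - 1, -2·x₂], [-6·x₁·x₂ + 2, -3·x₁^2 - 2·x₂]].
At the point, J = [[0.0000, 1.0000], [3.5000, 0.2500]] (det J = -3.5000).
Solving J·Δ = −F gives Δ = (-0.1429, 5.5000).
Then the next iterate is (x₁, x₂)₁ = (0.3571, 5.0000).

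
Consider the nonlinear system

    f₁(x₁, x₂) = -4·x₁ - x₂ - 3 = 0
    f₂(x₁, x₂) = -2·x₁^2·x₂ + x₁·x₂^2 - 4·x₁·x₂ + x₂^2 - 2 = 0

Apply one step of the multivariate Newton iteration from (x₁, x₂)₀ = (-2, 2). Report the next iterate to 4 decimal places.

(-1.3571, 2.4286)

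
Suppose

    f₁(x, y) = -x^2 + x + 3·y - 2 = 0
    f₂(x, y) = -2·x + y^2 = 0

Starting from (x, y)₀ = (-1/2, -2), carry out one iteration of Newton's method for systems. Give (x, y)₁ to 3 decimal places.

(9.500, -5.750)

At (-1/2, -2): F = (-8.750, 5.000).
Jacobian J = [[-2·x + 1, 3], [-2, 2·y]].
At the point, J = [[2.000, 3.000], [-2.000, -4.000]] (det J = -2.000).
Solving J·Δ = −F gives Δ = (10.000, -3.750).
Then the next iterate is (x, y)₁ = (9.500, -5.750).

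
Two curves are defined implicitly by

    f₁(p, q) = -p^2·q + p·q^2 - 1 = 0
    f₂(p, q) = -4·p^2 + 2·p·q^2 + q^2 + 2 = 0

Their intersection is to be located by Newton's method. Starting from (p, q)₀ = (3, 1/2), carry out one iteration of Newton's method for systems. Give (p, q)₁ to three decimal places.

(1.585, 0.357)

At (3, 1/2): F = (-4.750, -32.250).
Jacobian J = [[-2·p·q + q^2, -p^2 + 2·p·q], [-8·p + 2·q^2, 4·p·q + 2·q]].
At the point, J = [[-2.750, -6.000], [-23.500, 7.000]] (det J = -160.250).
Solving J·Δ = −F gives Δ = (-1.415, -0.143).
Then the next iterate is (p, q)₁ = (1.585, 0.357).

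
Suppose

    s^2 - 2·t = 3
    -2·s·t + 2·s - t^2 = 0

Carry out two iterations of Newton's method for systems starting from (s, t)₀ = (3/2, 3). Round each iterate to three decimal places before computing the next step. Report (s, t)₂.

At (3/2, 3): F = (-6.750, -15.000).
Jacobian J = [[2·s, -2], [-2·t + 2, -2·s - 2·t]].
At the point, J = [[3.000, -2.000], [-4.000, -9.000]] (det J = -35.000).
Solving J·Δ = −F gives Δ = (0.879, -2.057).
Then the next iterate is (s, t)₁ = (2.379, 0.943).
Round to (2.379, 0.943) and repeat: F = (0.77364, -0.61804), J = [[4.758, -2.000], [0.114, -6.644]].
Δ = (-0.203, -0.097), so (s, t)₂ = (2.176, 0.846).

(2.176, 0.846)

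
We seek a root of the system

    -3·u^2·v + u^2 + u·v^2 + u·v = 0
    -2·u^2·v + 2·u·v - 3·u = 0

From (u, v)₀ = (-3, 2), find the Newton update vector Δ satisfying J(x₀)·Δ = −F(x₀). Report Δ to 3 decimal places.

At (-3, 2): F = (-63.000, -39.000).
Jacobian J = [[-6·u·v + 2·u + v^2 + v, -3·u^2 + 2·u·v + u], [-4·u·v + 2·v - 3, -2·u^2 + 2·u]].
At the point, J = [[36.000, -42.000], [25.000, -24.000]] (det J = 186.000).
Solving J·Δ = −F gives Δ = (0.677, -0.919).

(0.677, -0.919)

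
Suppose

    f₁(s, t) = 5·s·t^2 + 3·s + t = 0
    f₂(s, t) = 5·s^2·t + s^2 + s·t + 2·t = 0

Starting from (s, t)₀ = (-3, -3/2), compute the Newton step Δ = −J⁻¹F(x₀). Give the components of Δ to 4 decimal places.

At (-3, -3/2): F = (-44.2500, -57.0000).
Jacobian J = [[5·t^2 + 3, 10·s·t + 1], [10·s·t + 2·s + t, 5·s^2 + s + 2]].
At the point, J = [[14.2500, 46.0000], [37.5000, 44.0000]] (det J = -1098.0000).
Solving J·Δ = −F gives Δ = (0.6148, 0.7715).

(0.6148, 0.7715)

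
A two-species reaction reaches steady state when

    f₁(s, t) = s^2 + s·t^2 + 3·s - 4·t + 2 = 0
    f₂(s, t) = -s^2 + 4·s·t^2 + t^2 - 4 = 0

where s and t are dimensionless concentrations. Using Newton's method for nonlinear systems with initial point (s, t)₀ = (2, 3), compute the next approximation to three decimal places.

At (2, 3): F = (18.000, 73.000).
Jacobian J = [[2·s + t^2 + 3, 2·s·t - 4], [-2·s + 4·t^2, 8·s·t + 2·t]].
At the point, J = [[16.000, 8.000], [32.000, 54.000]] (det J = 608.000).
Solving J·Δ = −F gives Δ = (-0.638, -0.974).
Then the next iterate is (s, t)₁ = (1.362, 2.026).

(1.362, 2.026)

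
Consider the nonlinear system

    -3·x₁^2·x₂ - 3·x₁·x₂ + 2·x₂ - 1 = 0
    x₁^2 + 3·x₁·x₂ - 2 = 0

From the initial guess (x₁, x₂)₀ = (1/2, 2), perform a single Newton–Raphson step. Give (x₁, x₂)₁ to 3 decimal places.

At (1/2, 2): F = (-1.500, 1.250).
Jacobian J = [[-6·x₁·x₂ - 3·x₂, -3·x₁^2 - 3·x₁ + 2], [2·x₁ + 3·x₂, 3·x₁]].
At the point, J = [[-12.000, -0.250], [7.000, 1.500]] (det J = -16.250).
Solving J·Δ = −F gives Δ = (-0.119, -0.277).
Then the next iterate is (x₁, x₂)₁ = (0.381, 1.723).

(0.381, 1.723)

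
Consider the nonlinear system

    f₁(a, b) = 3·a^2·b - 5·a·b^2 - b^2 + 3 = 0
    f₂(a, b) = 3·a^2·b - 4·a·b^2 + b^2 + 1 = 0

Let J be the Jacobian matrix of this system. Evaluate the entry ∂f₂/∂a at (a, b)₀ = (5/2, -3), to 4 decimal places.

∂f₂/∂a = 6·a·b - 4·b^2.
At (5/2, -3) this is -81.0000.

-81.0000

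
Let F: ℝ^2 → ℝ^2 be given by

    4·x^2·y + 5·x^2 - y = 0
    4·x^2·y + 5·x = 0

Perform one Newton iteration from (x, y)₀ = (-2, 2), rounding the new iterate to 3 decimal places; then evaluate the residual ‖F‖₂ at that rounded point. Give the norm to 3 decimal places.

10.212

At (-2, 2): F = (50.000, 22.000).
Jacobian J = [[8·x·y + 10·x, 4·x^2 - 1], [8·x·y + 5, 4·x^2]].
At the point, J = [[-52.000, 15.000], [-27.000, 16.000]] (det J = -427.000).
Solving J·Δ = −F gives Δ = (1.101, 0.482).
Then the next iterate is (x, y)₁ = (-0.899, 2.482).
Re-evaluating at (-0.899, 2.482): F = (9.58282, 3.52882), so ‖F‖₂ = 10.212.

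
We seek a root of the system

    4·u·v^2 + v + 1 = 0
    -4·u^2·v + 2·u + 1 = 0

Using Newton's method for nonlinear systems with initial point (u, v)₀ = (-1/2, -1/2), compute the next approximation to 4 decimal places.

(-2.0000, 0.0000)

At (-1/2, -1/2): F = (0.0000, 0.5000).
Jacobian J = [[4·v^2, 8·u·v + 1], [-8·u·v + 2, -4·u^2]].
At the point, J = [[1.0000, 3.0000], [0.0000, -1.0000]] (det J = -1.0000).
Solving J·Δ = −F gives Δ = (-1.5000, 0.5000).
Then the next iterate is (u, v)₁ = (-2.0000, 0.0000).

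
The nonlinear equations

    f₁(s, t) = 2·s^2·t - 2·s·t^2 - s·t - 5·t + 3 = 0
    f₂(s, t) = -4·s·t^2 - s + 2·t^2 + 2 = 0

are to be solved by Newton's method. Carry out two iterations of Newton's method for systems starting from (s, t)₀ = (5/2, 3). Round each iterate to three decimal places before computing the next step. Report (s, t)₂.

At (5/2, 3): F = (-27.000, -72.500).
Jacobian J = [[4·s·t - 2·t^2 - t, 2·s^2 - 4·s·t - s - 5], [-4·t^2 - 1, -8·s·t + 4·t]].
At the point, J = [[9.000, -25.000], [-37.000, -48.000]] (det J = -1357.000).
Solving J·Δ = −F gives Δ = (-0.381, -1.217).
Then the next iterate is (s, t)₁ = (2.119, 1.783).
Round to (2.119, 1.783) and repeat: F = (-7.15424, -20.70678), J = [[6.97153, -13.25139], [-13.71636, -23.09342]].
Δ = (-0.319, -0.707), so (s, t)₂ = (1.800, 1.076).

(1.800, 1.076)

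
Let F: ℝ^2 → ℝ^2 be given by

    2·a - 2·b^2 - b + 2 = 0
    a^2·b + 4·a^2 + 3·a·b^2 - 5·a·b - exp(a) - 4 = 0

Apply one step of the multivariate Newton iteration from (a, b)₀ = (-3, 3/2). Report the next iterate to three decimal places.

At (-3, 3/2): F = (-10.000, 47.70021).
Jacobian J = [[2, -4·b - 1], [2·a·b + 8·a + 3·b^2 - 5·b - exp(a), a^2 + 6·a·b - 5·a]].
At the point, J = [[2.000, -7.000], [-33.79979, -3.000]] (det J = -242.59851).
Solving J·Δ = −F gives Δ = (1.500, -1.000).
Then the next iterate is (a, b)₁ = (-1.500, 0.500).

(-1.500, 0.500)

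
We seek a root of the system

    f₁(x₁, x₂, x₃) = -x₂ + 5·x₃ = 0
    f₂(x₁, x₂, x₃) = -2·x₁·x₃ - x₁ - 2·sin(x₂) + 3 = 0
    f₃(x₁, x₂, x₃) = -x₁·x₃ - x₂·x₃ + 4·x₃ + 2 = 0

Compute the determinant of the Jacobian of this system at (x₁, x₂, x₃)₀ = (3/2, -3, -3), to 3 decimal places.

J = [[0, -1, 5], [-2·x₃ - 1, -2·cos(x₂), -2·x₁], [-x₃, -x₃, -x₁ - x₂ + 4]].
At the point, J = [[0.000, -1.000, 5.000], [5.000, 1.97998, -3.000], [3.000, 3.000, 5.500]].
det J = 81.800.

81.800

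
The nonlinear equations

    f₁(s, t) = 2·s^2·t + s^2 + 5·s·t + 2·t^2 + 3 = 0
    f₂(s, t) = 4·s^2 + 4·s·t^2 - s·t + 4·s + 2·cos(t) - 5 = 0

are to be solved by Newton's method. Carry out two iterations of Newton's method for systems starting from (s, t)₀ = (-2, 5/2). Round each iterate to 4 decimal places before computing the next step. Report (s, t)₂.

(-0.6874, 0.8028)

At (-2, 5/2): F = (14.5000, -43.602287).
Jacobian J = [[4·s·t + 2·s + 5·t, 2·s^2 + 5·s + 4·t], [8·s + 4·t^2 - t + 4, 8·s·t - s - 2·sin(t)]].
At the point, J = [[-11.5000, 8.0000], [10.5000, -39.196944]] (det J = 366.764859).
Solving J·Δ = −F gives Δ = (0.5986, -0.9520).
Then the next iterate is (s, t)₁ = (-1.4014, 1.5480).
Round to (-1.4014, 1.5480) and repeat: F = (4.989996, -13.967678), J = [[-3.740269, 3.112844], [0.826016, -17.953018]].
Δ = (0.7140, -0.7452), so (s, t)₂ = (-0.6874, 0.8028).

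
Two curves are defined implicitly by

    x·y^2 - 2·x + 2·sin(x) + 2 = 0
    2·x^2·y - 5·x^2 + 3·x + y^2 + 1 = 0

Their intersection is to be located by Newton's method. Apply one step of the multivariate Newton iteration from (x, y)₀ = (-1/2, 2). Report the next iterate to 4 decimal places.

(-0.7685, 1.5164)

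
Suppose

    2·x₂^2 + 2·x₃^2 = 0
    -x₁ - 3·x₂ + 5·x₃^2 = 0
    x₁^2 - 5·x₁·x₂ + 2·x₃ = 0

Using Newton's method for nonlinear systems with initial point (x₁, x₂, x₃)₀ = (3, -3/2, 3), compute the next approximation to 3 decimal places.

(1.186, -0.839, 1.456)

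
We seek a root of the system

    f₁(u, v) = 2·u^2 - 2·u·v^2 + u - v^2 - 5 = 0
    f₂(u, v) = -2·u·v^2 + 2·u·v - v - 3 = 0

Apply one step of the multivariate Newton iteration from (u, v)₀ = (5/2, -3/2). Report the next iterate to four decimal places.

(1.3472, -0.8893)

At (5/2, -3/2): F = (-3.5000, -20.2500).
Jacobian J = [[4·u - 2·v^2 + 1, -4·u·v - 2·v], [-2·v^2 + 2·v, -4·u·v + 2·u - 1]].
At the point, J = [[6.5000, 18.0000], [-7.5000, 19.0000]] (det J = 258.5000).
Solving J·Δ = −F gives Δ = (-1.1528, 0.6107).
Then the next iterate is (u, v)₁ = (1.3472, -0.8893).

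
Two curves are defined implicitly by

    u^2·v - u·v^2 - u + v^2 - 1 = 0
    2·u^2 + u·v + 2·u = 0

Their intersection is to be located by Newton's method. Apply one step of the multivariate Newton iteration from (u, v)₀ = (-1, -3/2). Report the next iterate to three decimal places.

(-0.739, -0.913)

At (-1, -3/2): F = (3.000, 1.500).
Jacobian J = [[2·u·v - v^2 - 1, u^2 - 2·u·v + 2·v], [4·u + v + 2, u]].
At the point, J = [[-0.250, -5.000], [-3.500, -1.000]] (det J = -17.250).
Solving J·Δ = −F gives Δ = (0.261, 0.587).
Then the next iterate is (u, v)₁ = (-0.739, -0.913).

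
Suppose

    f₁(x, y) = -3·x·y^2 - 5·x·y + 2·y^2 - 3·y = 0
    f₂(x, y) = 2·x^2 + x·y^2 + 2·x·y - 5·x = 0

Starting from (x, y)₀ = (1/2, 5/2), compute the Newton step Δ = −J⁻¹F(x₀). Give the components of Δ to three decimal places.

At (1/2, 5/2): F = (-10.625, 3.625).
Jacobian J = [[-3·y^2 - 5·y, -6·x·y - 5·x + 4·y - 3], [4·x + y^2 + 2·y - 5, 2·x·y + 2·x]].
At the point, J = [[-31.250, -3.000], [8.250, 3.500]] (det J = -84.625).
Solving J·Δ = −F gives Δ = (-0.311, -0.303).

(-0.311, -0.303)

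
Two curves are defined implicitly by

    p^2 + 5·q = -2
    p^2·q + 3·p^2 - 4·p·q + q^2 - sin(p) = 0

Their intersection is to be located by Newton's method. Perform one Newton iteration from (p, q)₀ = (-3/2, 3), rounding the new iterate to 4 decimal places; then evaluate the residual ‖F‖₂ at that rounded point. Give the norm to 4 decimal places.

At (-3/2, 3): F = (19.2500, 41.497495).
Jacobian J = [[2·p, 5], [2·p·q + 6·p - 4·q - cos(p), p^2 - 4·p + 2·q]].
At the point, J = [[-3.0000, 5.0000], [-30.070737, 14.2500]] (det J = 107.603686).
Solving J·Δ = −F gives Δ = (-0.6210, -4.2226).
Then the next iterate is (p, q)₁ = (-2.1210, -1.2226).
Re-evaluating at (-2.1210, -1.2226): F = (0.385641, -0.029485), so ‖F‖₂ = 0.3868.

0.3868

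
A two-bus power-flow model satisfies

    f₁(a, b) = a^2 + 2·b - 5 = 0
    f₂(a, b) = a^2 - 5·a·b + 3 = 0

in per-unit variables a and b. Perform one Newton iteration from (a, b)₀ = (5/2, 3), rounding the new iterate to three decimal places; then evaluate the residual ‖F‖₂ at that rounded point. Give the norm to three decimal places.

At (5/2, 3): F = (7.250, -28.250).
Jacobian J = [[2·a, 2], [2·a - 5·b, -5·a]].
At the point, J = [[5.000, 2.000], [-10.000, -12.500]] (det J = -42.500).
Solving J·Δ = −F gives Δ = (-0.803, -1.618).
Then the next iterate is (a, b)₁ = (1.697, 1.382).
Re-evaluating at (1.697, 1.382): F = (0.64381, -5.84646), so ‖F‖₂ = 5.882.

5.882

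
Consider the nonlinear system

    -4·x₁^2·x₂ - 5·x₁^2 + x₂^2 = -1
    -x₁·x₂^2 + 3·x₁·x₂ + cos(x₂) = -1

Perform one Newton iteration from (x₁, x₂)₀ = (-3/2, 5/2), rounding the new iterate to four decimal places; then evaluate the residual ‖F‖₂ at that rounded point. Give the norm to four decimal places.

At (-3/2, 5/2): F = (-26.5000, -1.676144).
Jacobian J = [[-8·x₁·x₂ - 10·x₁, -4·x₁^2 + 2·x₂], [-x₂^2 + 3·x₂, -2·x₁·x₂ + 3·x₁ - sin(x₂)]].
At the point, J = [[45.0000, -4.0000], [1.2500, 2.401528]] (det J = 113.068754).
Solving J·Δ = −F gives Δ = (0.6221, 0.3741).
Then the next iterate is (x₁, x₂)₁ = (-0.8779, 2.8741).
Re-evaluating at (-0.8779, 2.8741): F = (-3.453463, -0.282104), so ‖F‖₂ = 3.4650.

3.4650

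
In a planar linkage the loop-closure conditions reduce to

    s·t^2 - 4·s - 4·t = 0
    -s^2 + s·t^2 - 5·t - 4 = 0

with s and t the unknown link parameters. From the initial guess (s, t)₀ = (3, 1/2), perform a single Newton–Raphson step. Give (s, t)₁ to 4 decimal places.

(-3.7143, 12.4286)

At (3, 1/2): F = (-13.2500, -14.7500).
Jacobian J = [[t^2 - 4, 2·s·t - 4], [-2·s + t^2, 2·s·t - 5]].
At the point, J = [[-3.7500, -1.0000], [-5.7500, -2.0000]] (det J = 1.7500).
Solving J·Δ = −F gives Δ = (-6.7143, 11.9286).
Then the next iterate is (s, t)₁ = (-3.7143, 12.4286).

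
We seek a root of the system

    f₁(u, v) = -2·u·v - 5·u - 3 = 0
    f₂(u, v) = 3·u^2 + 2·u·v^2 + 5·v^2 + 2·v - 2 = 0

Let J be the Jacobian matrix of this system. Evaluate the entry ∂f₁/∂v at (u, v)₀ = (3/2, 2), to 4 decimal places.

-3.0000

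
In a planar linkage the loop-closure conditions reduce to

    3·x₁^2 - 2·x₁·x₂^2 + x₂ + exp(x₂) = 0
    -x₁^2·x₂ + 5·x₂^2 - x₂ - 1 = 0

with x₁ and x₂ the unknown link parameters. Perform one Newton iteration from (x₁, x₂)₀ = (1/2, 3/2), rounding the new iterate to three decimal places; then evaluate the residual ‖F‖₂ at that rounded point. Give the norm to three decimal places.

At (1/2, 3/2): F = (4.48169, 8.375).
Jacobian J = [[6·x₁ - 2·x₂^2, -4·x₁·x₂ + exp(x₂) + 1], [-2·x₁·x₂, -x₁^2 + 10·x₂ - 1]].
At the point, J = [[-1.500, 2.48169], [-1.500, 13.750]] (det J = -16.90247).
Solving J·Δ = −F gives Δ = (2.416, -0.346).
Then the next iterate is (x₁, x₂)₁ = (2.916, 1.154).
Re-evaluating at (2.916, 1.154): F = (22.06745, -5.30795), so ‖F‖₂ = 22.697.

22.697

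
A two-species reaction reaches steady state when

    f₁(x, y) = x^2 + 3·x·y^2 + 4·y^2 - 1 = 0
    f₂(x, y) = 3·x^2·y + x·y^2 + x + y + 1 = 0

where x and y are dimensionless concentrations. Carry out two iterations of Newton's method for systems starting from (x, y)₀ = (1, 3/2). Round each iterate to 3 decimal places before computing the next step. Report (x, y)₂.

(-0.192, 0.797)

At (1, 3/2): F = (15.750, 10.250).
Jacobian J = [[2·x + 3·y^2, 6·x·y + 8·y], [6·x·y + y^2 + 1, 3·x^2 + 2·x·y + 1]].
At the point, J = [[8.750, 21.000], [12.250, 7.000]] (det J = -196.000).
Solving J·Δ = −F gives Δ = (-0.536, -0.527).
Then the next iterate is (x, y)₁ = (0.464, 0.973).
Round to (0.464, 0.973) and repeat: F = (4.32006, 3.50473), J = [[3.76819, 10.49283], [4.65556, 2.54883]].
Δ = (-0.656, -0.176), so (x, y)₂ = (-0.192, 0.797).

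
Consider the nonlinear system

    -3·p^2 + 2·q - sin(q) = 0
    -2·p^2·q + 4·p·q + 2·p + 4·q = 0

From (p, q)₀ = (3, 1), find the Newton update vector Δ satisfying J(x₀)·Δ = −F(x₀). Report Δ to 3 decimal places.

At (3, 1): F = (-25.84147, 4.000).
Jacobian J = [[-6·p, -cos(q) + 2], [-4·p·q + 4·q + 2, -2·p^2 + 4·p + 4]].
At the point, J = [[-18.000, 1.45970], [-6.000, -2.000]] (det J = 44.75819).
Solving J·Δ = −F gives Δ = (-1.024, 5.073).

(-1.024, 5.073)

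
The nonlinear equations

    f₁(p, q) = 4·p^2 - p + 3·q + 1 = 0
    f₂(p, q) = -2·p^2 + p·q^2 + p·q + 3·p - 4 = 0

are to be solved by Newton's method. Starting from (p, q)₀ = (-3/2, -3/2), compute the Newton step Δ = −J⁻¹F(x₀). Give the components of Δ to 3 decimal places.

(0.929, 1.690)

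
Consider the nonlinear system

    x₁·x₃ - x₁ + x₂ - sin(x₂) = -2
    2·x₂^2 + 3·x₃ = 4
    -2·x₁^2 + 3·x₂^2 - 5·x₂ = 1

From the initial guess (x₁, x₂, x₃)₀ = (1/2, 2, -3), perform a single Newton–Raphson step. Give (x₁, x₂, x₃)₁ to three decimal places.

At (1/2, 2, -3): F = (1.09070, -5.000, 0.500).
Jacobian J = [[x₃ - 1, -cos(x₂) + 1, x₁], [0, 4·x₂, 3], [-4·x₁, 6·x₂ - 5, 0]].
At the point, J = [[-4.000, 1.41615, 0.500], [0.000, 8.000, 3.000], [-2.000, 7.000, 0.000]] (det J = 83.50312).
Solving J·Δ = −F gives Δ = (0.482, 0.066, 1.490).
Then the next iterate is (x₁, x₂, x₃)₁ = (0.982, 2.066, -1.510).

(0.982, 2.066, -1.510)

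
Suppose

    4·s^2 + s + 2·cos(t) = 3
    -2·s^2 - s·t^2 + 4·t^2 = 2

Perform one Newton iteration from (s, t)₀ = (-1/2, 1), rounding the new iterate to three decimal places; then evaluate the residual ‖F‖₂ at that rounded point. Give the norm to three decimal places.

At (-1/2, 1): F = (-1.41940, 2.000).
Jacobian J = [[8·s + 1, -2·sin(t)], [-4·s - t^2, -2·s·t + 8·t]].
At the point, J = [[-3.000, -1.68294], [1.000, 9.000]] (det J = -25.31706).
Solving J·Δ = −F gives Δ = (-0.372, -0.181).
Then the next iterate is (s, t)₁ = (-0.872, 0.819).
Re-evaluating at (-0.872, 0.819): F = (0.53544, -0.25282), so ‖F‖₂ = 0.592.

0.592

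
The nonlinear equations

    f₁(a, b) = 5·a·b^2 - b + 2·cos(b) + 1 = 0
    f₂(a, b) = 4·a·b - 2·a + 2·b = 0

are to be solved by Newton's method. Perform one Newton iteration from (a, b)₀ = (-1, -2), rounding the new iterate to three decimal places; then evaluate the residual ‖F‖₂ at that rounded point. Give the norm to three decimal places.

At (-1, -2): F = (-17.83229, 6.000).
Jacobian J = [[5·b^2, 10·a·b - 2·sin(b) - 1], [4·b - 2, 4·a + 2]].
At the point, J = [[20.000, 20.81859], [-10.000, -2.000]] (det J = 168.18595).
Solving J·Δ = −F gives Δ = (0.531, 0.347).
Then the next iterate is (a, b)₁ = (-0.469, -1.653).
Re-evaluating at (-0.469, -1.653): F = (-3.91872, 0.73303), so ‖F‖₂ = 3.987.

3.987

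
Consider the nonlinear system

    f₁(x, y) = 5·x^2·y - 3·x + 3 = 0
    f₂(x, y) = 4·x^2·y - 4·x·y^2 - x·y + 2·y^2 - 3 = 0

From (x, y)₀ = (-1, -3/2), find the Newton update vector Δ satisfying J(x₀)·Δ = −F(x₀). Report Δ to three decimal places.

At (-1, -3/2): F = (-1.500, 3.000).
Jacobian J = [[10·x·y - 3, 5·x^2], [8·x·y - 4·y^2 - y, 4·x^2 - 8·x·y - x + 4·y]].
At the point, J = [[12.000, 5.000], [4.500, -13.000]] (det J = -178.500).
Solving J·Δ = −F gives Δ = (0.025, 0.239).

(0.025, 0.239)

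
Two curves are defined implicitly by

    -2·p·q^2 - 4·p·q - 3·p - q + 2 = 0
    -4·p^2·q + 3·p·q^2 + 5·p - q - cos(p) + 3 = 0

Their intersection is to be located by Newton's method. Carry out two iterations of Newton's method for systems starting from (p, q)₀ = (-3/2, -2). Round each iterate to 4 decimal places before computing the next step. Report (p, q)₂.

(3.1217, -1.1261)

At (-3/2, -2): F = (8.5000, -2.570737).
Jacobian J = [[-2·q^2 - 4·q - 3, -4·p·q - 4·p - 1], [-8·p·q + 3·q^2 + sin(p) + 5, -4·p^2 + 6·p·q - 1]].
At the point, J = [[-3.0000, -7.0000], [-7.997495, 8.0000]] (det J = -79.982465).
Solving J·Δ = −F gives Δ = (0.6252, 0.9463).
Then the next iterate is (p, q)₁ = (-0.8748, -1.0537).
Round to (-0.8748, -1.0537) and repeat: F = (3.933545, -0.649798), J = [[-1.005767, -1.187907], [0.189222, 1.469560]].
Δ = (3.9965, -0.0724), so (p, q)₂ = (3.1217, -1.1261).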